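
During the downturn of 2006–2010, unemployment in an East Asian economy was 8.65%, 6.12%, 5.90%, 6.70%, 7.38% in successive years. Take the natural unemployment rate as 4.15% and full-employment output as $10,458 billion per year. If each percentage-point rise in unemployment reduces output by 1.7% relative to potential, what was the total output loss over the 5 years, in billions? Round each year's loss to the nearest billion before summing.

Year 2006: gap = -1.7 × (8.65 - 4.15) = -7.65%, loss ≈ 10458 × 7.65/100 ≈ 800.
Year 2007: gap = -1.7 × (6.12 - 4.15) = -3.349%, loss ≈ 10458 × 3.349/100 ≈ 350.
Year 2008: gap = -1.7 × (5.9 - 4.15) = -2.975%, loss ≈ 10458 × 2.975/100 ≈ 311.
Year 2009: gap = -1.7 × (6.7 - 4.15) = -4.335%, loss ≈ 10458 × 4.335/100 ≈ 453.
Year 2010: gap = -1.7 × (7.38 - 4.15) = -5.491%, loss ≈ 10458 × 5.491/100 ≈ 574.
Total lost output = 800 + 350 + 311 + 453 + 574 = 2488 billion.

$2,488 billion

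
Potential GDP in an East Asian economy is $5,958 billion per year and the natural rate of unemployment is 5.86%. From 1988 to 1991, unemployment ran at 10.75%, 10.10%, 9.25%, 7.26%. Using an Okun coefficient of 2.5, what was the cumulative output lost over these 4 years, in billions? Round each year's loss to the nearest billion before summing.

Year 1988: gap = -2.5 × (10.75 - 5.86) = -12.225%, loss ≈ 5958 × 12.225/100 ≈ 728.
Year 1989: gap = -2.5 × (10.1 - 5.86) = -10.6%, loss ≈ 5958 × 10.6/100 ≈ 632.
Year 1990: gap = -2.5 × (9.25 - 5.86) = -8.475%, loss ≈ 5958 × 8.475/100 ≈ 505.
Year 1991: gap = -2.5 × (7.26 - 5.86) = -3.5%, loss ≈ 5958 × 3.5/100 ≈ 209.
Total lost output = 728 + 632 + 505 + 209 = 2074 billion.

$2,074 billion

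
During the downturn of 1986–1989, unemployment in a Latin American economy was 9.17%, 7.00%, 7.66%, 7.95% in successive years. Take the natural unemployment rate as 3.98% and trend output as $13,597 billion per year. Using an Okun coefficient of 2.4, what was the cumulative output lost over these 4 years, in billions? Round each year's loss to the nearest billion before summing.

$5,177 billion

Year 1986: gap = -2.4 × (9.17 - 3.98) = -12.456%, loss ≈ 13597 × 12.456/100 ≈ 1694.
Year 1987: gap = -2.4 × (7 - 3.98) = -7.248%, loss ≈ 13597 × 7.248/100 ≈ 986.
Year 1988: gap = -2.4 × (7.66 - 3.98) = -8.832%, loss ≈ 13597 × 8.832/100 ≈ 1201.
Year 1989: gap = -2.4 × (7.95 - 3.98) = -9.528%, loss ≈ 13597 × 9.528/100 ≈ 1296.
Total lost output = 1694 + 986 + 1201 + 1296 = 5177 billion.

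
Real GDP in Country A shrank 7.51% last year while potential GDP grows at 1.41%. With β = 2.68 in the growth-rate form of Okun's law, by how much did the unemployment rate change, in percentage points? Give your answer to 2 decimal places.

3.33 percentage points

Growth-rate Okun's law: g_Y = g_Y* - β × Δu, so Δu = (g_Y* - g_Y)/β.
Δu = (1.41 + 7.51)/2.68 = 8.92/2.68 = 3.33 percentage points.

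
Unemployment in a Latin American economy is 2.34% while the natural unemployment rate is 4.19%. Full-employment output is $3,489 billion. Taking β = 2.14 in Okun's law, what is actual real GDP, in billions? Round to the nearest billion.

$3,627 billion

Unemployment gap = 2.34 - 4.19 = -1.85 points, so the output gap is -2.14 × (-1.85) = 3.959%.
Actual GDP = 3489 × (1 + 3.959/100) = 3489 × 1.03959 ≈ 3627 billion.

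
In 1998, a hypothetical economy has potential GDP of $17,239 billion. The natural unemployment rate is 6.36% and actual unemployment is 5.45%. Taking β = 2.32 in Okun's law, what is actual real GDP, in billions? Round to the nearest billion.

Unemployment gap = 5.45 - 6.36 = -0.91 points, so the output gap is -2.32 × (-0.91) = 2.1112%.
Actual GDP = 17239 × (1 + 2.1112/100) = 17239 × 1.021112 ≈ 17603 billion.

$17,603 billion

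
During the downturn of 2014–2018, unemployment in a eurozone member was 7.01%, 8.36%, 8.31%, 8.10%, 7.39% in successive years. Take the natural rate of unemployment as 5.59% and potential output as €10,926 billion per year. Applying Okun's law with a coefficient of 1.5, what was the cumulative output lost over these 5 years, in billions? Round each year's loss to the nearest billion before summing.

€1,839 billion

Year 2014: gap = -1.5 × (7.01 - 5.59) = -2.13%, loss ≈ 10926 × 2.13/100 ≈ 233.
Year 2015: gap = -1.5 × (8.36 - 5.59) = -4.155%, loss ≈ 10926 × 4.155/100 ≈ 454.
Year 2016: gap = -1.5 × (8.31 - 5.59) = -4.08%, loss ≈ 10926 × 4.08/100 ≈ 446.
Year 2017: gap = -1.5 × (8.1 - 5.59) = -3.765%, loss ≈ 10926 × 3.765/100 ≈ 411.
Year 2018: gap = -1.5 × (7.39 - 5.59) = -2.7%, loss ≈ 10926 × 2.7/100 ≈ 295.
Total lost output = 233 + 454 + 446 + 411 + 295 = 1839 billion.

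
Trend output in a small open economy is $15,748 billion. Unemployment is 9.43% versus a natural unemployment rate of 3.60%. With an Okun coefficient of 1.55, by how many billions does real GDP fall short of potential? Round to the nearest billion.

Output gap = -1.55 × (9.43 - 3.6) = -1.55 × 5.83 = -9.0365%.
Actual GDP ≈ 15748 × 0.909635 ≈ 14325 billion, so the shortfall is 15748 - 14325 = 1423 billion.

$1,423 billion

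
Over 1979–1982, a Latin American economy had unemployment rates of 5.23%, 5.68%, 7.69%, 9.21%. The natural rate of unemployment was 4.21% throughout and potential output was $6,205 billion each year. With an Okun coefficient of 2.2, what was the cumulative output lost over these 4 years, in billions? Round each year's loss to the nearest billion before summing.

$1,498 billion

Year 1979: gap = -2.2 × (5.23 - 4.21) = -2.244%, loss ≈ 6205 × 2.244/100 ≈ 139.
Year 1980: gap = -2.2 × (5.68 - 4.21) = -3.234%, loss ≈ 6205 × 3.234/100 ≈ 201.
Year 1981: gap = -2.2 × (7.69 - 4.21) = -7.656%, loss ≈ 6205 × 7.656/100 ≈ 475.
Year 1982: gap = -2.2 × (9.21 - 4.21) = -11%, loss ≈ 6205 × 11/100 ≈ 683.
Total lost output = 139 + 201 + 475 + 683 = 1498 billion.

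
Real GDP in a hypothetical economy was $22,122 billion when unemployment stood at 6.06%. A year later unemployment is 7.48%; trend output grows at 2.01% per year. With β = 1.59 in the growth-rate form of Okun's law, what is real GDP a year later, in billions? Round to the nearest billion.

Δu = 7.48 - 6.06 = 1.42 points.
Okun's law (growth form): g_Y = g_Y* - β × Δu = 2.01 - 1.59 × (1.42) = 2.01 - 2.2578 = -0.2478%.
Real GDP in the next year = 22122 × (1 - 0.2478/100) = 22122 × 0.997522 ≈ 22067 billion.

$22,067 billion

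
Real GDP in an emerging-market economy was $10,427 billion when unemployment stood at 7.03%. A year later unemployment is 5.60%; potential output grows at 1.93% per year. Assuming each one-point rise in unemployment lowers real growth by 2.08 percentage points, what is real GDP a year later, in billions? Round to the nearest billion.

$10,938 billion

Δu = 5.6 - 7.03 = -1.43 points.
Okun's law (growth form): g_Y = g_Y* - β × Δu = 1.93 - 2.08 × (-1.43) = 1.93 + 2.9744 = 4.9044%.
Real GDP in the next year = 10427 × (1 + 4.9044/100) = 10427 × 1.049044 ≈ 10938 billion.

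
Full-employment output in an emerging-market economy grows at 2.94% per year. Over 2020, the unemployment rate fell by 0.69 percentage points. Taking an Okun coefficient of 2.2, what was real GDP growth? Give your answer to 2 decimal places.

4.46%

Growth-rate Okun's law: g_Y = g_Y* - β × Δu.
g_Y = 2.94 - 2.2 × (-0.69) = 2.94 + 1.518 = 4.458%, i.e. 4.46% to 2 d.p.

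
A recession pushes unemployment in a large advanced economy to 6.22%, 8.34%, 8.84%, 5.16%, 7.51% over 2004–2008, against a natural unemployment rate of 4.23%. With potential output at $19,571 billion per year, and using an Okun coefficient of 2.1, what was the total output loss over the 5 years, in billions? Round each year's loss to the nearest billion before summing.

$6,132 billion

Year 2004: gap = -2.1 × (6.22 - 4.23) = -4.179%, loss ≈ 19571 × 4.179/100 ≈ 818.
Year 2005: gap = -2.1 × (8.34 - 4.23) = -8.631%, loss ≈ 19571 × 8.631/100 ≈ 1689.
Year 2006: gap = -2.1 × (8.84 - 4.23) = -9.681%, loss ≈ 19571 × 9.681/100 ≈ 1895.
Year 2007: gap = -2.1 × (5.16 - 4.23) = -1.953%, loss ≈ 19571 × 1.953/100 ≈ 382.
Year 2008: gap = -2.1 × (7.51 - 4.23) = -6.888%, loss ≈ 19571 × 6.888/100 ≈ 1348.
Total lost output = 818 + 1689 + 1895 + 382 + 1348 = 6132 billion.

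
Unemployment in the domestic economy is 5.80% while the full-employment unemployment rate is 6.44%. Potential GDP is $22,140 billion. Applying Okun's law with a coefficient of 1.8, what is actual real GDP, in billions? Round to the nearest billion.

$22,395 billion

Unemployment gap = 5.8 - 6.44 = -0.64 points, so the output gap is -1.8 × (-0.64) = 1.152%.
Actual GDP = 22140 × (1 + 1.152/100) = 22140 × 1.01152 ≈ 22395 billion.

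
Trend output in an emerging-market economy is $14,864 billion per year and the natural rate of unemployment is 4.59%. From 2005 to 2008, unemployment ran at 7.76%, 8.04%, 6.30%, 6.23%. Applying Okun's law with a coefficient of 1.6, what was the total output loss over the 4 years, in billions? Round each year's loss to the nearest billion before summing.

Year 2005: gap = -1.6 × (7.76 - 4.59) = -5.072%, loss ≈ 14864 × 5.072/100 ≈ 754.
Year 2006: gap = -1.6 × (8.04 - 4.59) = -5.52%, loss ≈ 14864 × 5.52/100 ≈ 820.
Year 2007: gap = -1.6 × (6.3 - 4.59) = -2.736%, loss ≈ 14864 × 2.736/100 ≈ 407.
Year 2008: gap = -1.6 × (6.23 - 4.59) = -2.624%, loss ≈ 14864 × 2.624/100 ≈ 390.
Total lost output = 754 + 820 + 407 + 390 = 2371 billion.

$2,371 billion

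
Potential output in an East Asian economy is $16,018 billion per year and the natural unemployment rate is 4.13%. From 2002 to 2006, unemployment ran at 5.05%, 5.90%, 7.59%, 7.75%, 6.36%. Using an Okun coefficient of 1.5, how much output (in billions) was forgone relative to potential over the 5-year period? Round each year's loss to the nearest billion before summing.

$2,883 billion

Year 2002: gap = -1.5 × (5.05 - 4.13) = -1.38%, loss ≈ 16018 × 1.38/100 ≈ 221.
Year 2003: gap = -1.5 × (5.9 - 4.13) = -2.655%, loss ≈ 16018 × 2.655/100 ≈ 425.
Year 2004: gap = -1.5 × (7.59 - 4.13) = -5.19%, loss ≈ 16018 × 5.19/100 ≈ 831.
Year 2005: gap = -1.5 × (7.75 - 4.13) = -5.43%, loss ≈ 16018 × 5.43/100 ≈ 870.
Year 2006: gap = -1.5 × (6.36 - 4.13) = -3.345%, loss ≈ 16018 × 3.345/100 ≈ 536.
Total lost output = 221 + 425 + 831 + 870 + 536 = 2883 billion.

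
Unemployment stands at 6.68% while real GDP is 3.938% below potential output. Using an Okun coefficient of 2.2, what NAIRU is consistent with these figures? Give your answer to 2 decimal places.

From Okun's law, u - u* = -(output gap)/β = -(-3.938)/2.2 = 1.79 points.
So u* = 6.68 - 1.79 = 4.89%.

4.89%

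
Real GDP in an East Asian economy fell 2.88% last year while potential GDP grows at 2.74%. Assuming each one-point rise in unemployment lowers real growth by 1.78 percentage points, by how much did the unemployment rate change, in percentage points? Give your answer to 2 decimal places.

3.16 percentage points

Growth-rate Okun's law: g_Y = g_Y* - β × Δu, so Δu = (g_Y* - g_Y)/β.
Δu = (2.74 + 2.88)/1.78 = 5.62/1.78 = 3.16 percentage points.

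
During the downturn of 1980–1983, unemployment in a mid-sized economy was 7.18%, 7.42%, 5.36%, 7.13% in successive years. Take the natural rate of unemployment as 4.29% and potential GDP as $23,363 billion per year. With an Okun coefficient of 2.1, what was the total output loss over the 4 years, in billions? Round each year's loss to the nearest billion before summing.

$4,872 billion

Year 1980: gap = -2.1 × (7.18 - 4.29) = -6.069%, loss ≈ 23363 × 6.069/100 ≈ 1418.
Year 1981: gap = -2.1 × (7.42 - 4.29) = -6.573%, loss ≈ 23363 × 6.573/100 ≈ 1536.
Year 1982: gap = -2.1 × (5.36 - 4.29) = -2.247%, loss ≈ 23363 × 2.247/100 ≈ 525.
Year 1983: gap = -2.1 × (7.13 - 4.29) = -5.964%, loss ≈ 23363 × 5.964/100 ≈ 1393.
Total lost output = 1418 + 1536 + 525 + 1393 = 4872 billion.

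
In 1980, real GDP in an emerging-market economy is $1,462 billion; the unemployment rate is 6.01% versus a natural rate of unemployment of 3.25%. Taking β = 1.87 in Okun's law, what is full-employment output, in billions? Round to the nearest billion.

Unemployment gap = 6.01 - 3.25 = 2.76 points, so output gap = -1.87 × 2.76 = -5.1612%.
Since Y = Y* × (1 + gap/100), Y* = 1462/0.948388 ≈ 1542 billion.

$1,542 billion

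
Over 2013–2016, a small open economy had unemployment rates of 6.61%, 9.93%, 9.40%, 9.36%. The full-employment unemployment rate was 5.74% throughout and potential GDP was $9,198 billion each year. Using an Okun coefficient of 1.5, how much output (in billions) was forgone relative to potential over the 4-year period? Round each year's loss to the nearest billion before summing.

Year 2013: gap = -1.5 × (6.61 - 5.74) = -1.305%, loss ≈ 9198 × 1.305/100 ≈ 120.
Year 2014: gap = -1.5 × (9.93 - 5.74) = -6.285%, loss ≈ 9198 × 6.285/100 ≈ 578.
Year 2015: gap = -1.5 × (9.4 - 5.74) = -5.49%, loss ≈ 9198 × 5.49/100 ≈ 505.
Year 2016: gap = -1.5 × (9.36 - 5.74) = -5.43%, loss ≈ 9198 × 5.43/100 ≈ 499.
Total lost output = 120 + 578 + 505 + 499 = 1702 billion.

$1,702 billion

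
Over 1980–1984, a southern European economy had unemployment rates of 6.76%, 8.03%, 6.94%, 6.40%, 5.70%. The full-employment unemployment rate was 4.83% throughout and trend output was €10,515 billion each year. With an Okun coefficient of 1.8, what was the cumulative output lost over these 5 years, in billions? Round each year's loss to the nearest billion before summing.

€1,832 billion

Year 1980: gap = -1.8 × (6.76 - 4.83) = -3.474%, loss ≈ 10515 × 3.474/100 ≈ 365.
Year 1981: gap = -1.8 × (8.03 - 4.83) = -5.76%, loss ≈ 10515 × 5.76/100 ≈ 606.
Year 1982: gap = -1.8 × (6.94 - 4.83) = -3.798%, loss ≈ 10515 × 3.798/100 ≈ 399.
Year 1983: gap = -1.8 × (6.4 - 4.83) = -2.826%, loss ≈ 10515 × 2.826/100 ≈ 297.
Year 1984: gap = -1.8 × (5.7 - 4.83) = -1.566%, loss ≈ 10515 × 1.566/100 ≈ 165.
Total lost output = 365 + 606 + 399 + 297 + 165 = 1832 billion.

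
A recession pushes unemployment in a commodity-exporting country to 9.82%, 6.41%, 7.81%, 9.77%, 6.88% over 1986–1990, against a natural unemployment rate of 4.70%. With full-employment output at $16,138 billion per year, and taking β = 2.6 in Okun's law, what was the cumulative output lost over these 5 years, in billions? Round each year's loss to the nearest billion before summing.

$7,212 billion

Year 1986: gap = -2.6 × (9.82 - 4.7) = -13.312%, loss ≈ 16138 × 13.312/100 ≈ 2148.
Year 1987: gap = -2.6 × (6.41 - 4.7) = -4.446%, loss ≈ 16138 × 4.446/100 ≈ 717.
Year 1988: gap = -2.6 × (7.81 - 4.7) = -8.086%, loss ≈ 16138 × 8.086/100 ≈ 1305.
Year 1989: gap = -2.6 × (9.77 - 4.7) = -13.182%, loss ≈ 16138 × 13.182/100 ≈ 2127.
Year 1990: gap = -2.6 × (6.88 - 4.7) = -5.668%, loss ≈ 16138 × 5.668/100 ≈ 915.
Total lost output = 2148 + 717 + 1305 + 2127 + 915 = 7212 billion.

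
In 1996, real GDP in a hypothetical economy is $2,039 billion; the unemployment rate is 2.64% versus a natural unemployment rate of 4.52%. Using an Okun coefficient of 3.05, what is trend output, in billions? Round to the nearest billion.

$1,928 billion

Unemployment gap = 2.64 - 4.52 = -1.88 points, so output gap = -3.05 × (-1.88) = 5.734%.
Since Y = Y* × (1 + gap/100), Y* = 2039/1.05734 ≈ 1928 billion.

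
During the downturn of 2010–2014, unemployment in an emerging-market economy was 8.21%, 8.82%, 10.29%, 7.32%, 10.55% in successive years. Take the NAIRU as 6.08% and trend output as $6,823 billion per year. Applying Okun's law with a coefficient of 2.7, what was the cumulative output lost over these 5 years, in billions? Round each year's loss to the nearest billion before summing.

$2,724 billion

Year 2010: gap = -2.7 × (8.21 - 6.08) = -5.751%, loss ≈ 6823 × 5.751/100 ≈ 392.
Year 2011: gap = -2.7 × (8.82 - 6.08) = -7.398%, loss ≈ 6823 × 7.398/100 ≈ 505.
Year 2012: gap = -2.7 × (10.29 - 6.08) = -11.367%, loss ≈ 6823 × 11.367/100 ≈ 776.
Year 2013: gap = -2.7 × (7.32 - 6.08) = -3.348%, loss ≈ 6823 × 3.348/100 ≈ 228.
Year 2014: gap = -2.7 × (10.55 - 6.08) = -12.069%, loss ≈ 6823 × 12.069/100 ≈ 823.
Total lost output = 392 + 505 + 776 + 228 + 823 = 2724 billion.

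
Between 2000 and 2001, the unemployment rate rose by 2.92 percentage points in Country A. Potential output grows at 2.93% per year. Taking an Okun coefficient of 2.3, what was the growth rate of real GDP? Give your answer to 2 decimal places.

-3.79%

Growth-rate Okun's law: g_Y = g_Y* - β × Δu.
g_Y = 2.93 - 2.3 × (2.92) = 2.93 - 6.716 = -3.786%, i.e. -3.79% to 2 d.p.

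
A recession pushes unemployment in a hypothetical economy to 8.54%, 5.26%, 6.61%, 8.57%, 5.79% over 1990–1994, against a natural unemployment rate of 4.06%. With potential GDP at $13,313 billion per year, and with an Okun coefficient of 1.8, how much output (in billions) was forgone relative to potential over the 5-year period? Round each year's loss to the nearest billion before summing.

Year 1990: gap = -1.8 × (8.54 - 4.06) = -8.064%, loss ≈ 13313 × 8.064/100 ≈ 1074.
Year 1991: gap = -1.8 × (5.26 - 4.06) = -2.16%, loss ≈ 13313 × 2.16/100 ≈ 288.
Year 1992: gap = -1.8 × (6.61 - 4.06) = -4.59%, loss ≈ 13313 × 4.59/100 ≈ 611.
Year 1993: gap = -1.8 × (8.57 - 4.06) = -8.118%, loss ≈ 13313 × 8.118/100 ≈ 1081.
Year 1994: gap = -1.8 × (5.79 - 4.06) = -3.114%, loss ≈ 13313 × 3.114/100 ≈ 415.
Total lost output = 1074 + 288 + 611 + 1081 + 415 = 3469 billion.

$3,469 billion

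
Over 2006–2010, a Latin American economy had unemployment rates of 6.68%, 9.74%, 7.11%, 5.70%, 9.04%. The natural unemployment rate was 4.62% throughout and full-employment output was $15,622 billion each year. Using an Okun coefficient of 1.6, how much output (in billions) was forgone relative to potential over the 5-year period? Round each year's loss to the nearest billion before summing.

$3,792 billion

Year 2006: gap = -1.6 × (6.68 - 4.62) = -3.296%, loss ≈ 15622 × 3.296/100 ≈ 515.
Year 2007: gap = -1.6 × (9.74 - 4.62) = -8.192%, loss ≈ 15622 × 8.192/100 ≈ 1280.
Year 2008: gap = -1.6 × (7.11 - 4.62) = -3.984%, loss ≈ 15622 × 3.984/100 ≈ 622.
Year 2009: gap = -1.6 × (5.7 - 4.62) = -1.728%, loss ≈ 15622 × 1.728/100 ≈ 270.
Year 2010: gap = -1.6 × (9.04 - 4.62) = -7.072%, loss ≈ 15622 × 7.072/100 ≈ 1105.
Total lost output = 515 + 1280 + 622 + 270 + 1105 = 3792 billion.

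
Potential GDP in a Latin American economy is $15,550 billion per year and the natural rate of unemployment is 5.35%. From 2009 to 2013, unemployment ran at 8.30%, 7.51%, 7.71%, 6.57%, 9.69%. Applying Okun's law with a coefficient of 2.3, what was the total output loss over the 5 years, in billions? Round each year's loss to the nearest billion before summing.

$4,660 billion

Year 2009: gap = -2.3 × (8.3 - 5.35) = -6.785%, loss ≈ 15550 × 6.785/100 ≈ 1055.
Year 2010: gap = -2.3 × (7.51 - 5.35) = -4.968%, loss ≈ 15550 × 4.968/100 ≈ 773.
Year 2011: gap = -2.3 × (7.71 - 5.35) = -5.428%, loss ≈ 15550 × 5.428/100 ≈ 844.
Year 2012: gap = -2.3 × (6.57 - 5.35) = -2.806%, loss ≈ 15550 × 2.806/100 ≈ 436.
Year 2013: gap = -2.3 × (9.69 - 5.35) = -9.982%, loss ≈ 15550 × 9.982/100 ≈ 1552.
Total lost output = 1055 + 773 + 844 + 436 + 1552 = 4660 billion.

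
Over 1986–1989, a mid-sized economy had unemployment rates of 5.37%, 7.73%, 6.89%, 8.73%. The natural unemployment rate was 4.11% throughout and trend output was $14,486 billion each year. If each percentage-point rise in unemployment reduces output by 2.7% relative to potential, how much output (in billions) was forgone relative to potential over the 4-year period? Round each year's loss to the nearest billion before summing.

Year 1986: gap = -2.7 × (5.37 - 4.11) = -3.402%, loss ≈ 14486 × 3.402/100 ≈ 493.
Year 1987: gap = -2.7 × (7.73 - 4.11) = -9.774%, loss ≈ 14486 × 9.774/100 ≈ 1416.
Year 1988: gap = -2.7 × (6.89 - 4.11) = -7.506%, loss ≈ 14486 × 7.506/100 ≈ 1087.
Year 1989: gap = -2.7 × (8.73 - 4.11) = -12.474%, loss ≈ 14486 × 12.474/100 ≈ 1807.
Total lost output = 493 + 1416 + 1087 + 1807 = 4803 billion.

$4,803 billion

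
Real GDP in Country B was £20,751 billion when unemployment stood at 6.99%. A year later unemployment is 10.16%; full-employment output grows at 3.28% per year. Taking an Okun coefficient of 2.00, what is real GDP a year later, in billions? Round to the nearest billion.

Δu = 10.16 - 6.99 = 3.17 points.
Okun's law (growth form): g_Y = g_Y* - β × Δu = 3.28 - 2.00 × (3.17) = 3.28 - 6.34 = -3.06%.
Real GDP in the next year = 20751 × (1 - 3.06/100) = 20751 × 0.9694 ≈ 20116 billion.

£20,116 billion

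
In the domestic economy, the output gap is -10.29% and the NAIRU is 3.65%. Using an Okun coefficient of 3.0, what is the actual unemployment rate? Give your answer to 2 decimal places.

7.08%

From Okun's law, u - u* = -(output gap)/β = -(-10.29)/3.0 = 3.43 points.
So u = 3.65 + 3.43 = 7.08%.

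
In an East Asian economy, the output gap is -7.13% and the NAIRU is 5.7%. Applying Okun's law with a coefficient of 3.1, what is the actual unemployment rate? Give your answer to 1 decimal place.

From Okun's law, u - u* = -(output gap)/β = -(-7.13)/3.1 = 2.3 points.
So u = 5.7 + 2.3 = 8.0%.

8.0%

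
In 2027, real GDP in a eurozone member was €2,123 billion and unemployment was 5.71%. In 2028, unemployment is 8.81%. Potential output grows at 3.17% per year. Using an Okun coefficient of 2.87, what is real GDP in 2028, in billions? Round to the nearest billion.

Δu = 8.81 - 5.71 = 3.1 points.
Okun's law (growth form): g_Y = g_Y* - β × Δu = 3.17 - 2.87 × (3.10) = 3.17 - 8.897 = -5.727%.
Real GDP in the next year = 2123 × (1 - 5.727/100) = 2123 × 0.94273 ≈ 2001 billion.

€2,001 billion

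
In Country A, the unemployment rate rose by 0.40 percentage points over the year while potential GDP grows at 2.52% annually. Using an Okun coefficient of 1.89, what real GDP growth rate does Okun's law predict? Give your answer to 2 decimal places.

1.76%

Growth-rate Okun's law: g_Y = g_Y* - β × Δu.
g_Y = 2.52 - 1.89 × (0.40) = 2.52 - 0.756 = 1.764%, i.e. 1.76% to 2 d.p.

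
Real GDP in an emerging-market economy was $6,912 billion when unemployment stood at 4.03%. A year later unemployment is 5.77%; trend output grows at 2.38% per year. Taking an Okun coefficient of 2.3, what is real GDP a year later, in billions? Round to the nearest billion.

$6,800 billion

Δu = 5.77 - 4.03 = 1.74 points.
Okun's law (growth form): g_Y = g_Y* - β × Δu = 2.38 - 2.3 × (1.74) = 2.38 - 4.002 = -1.622%.
Real GDP in the next year = 6912 × (1 - 1.622/100) = 6912 × 0.98378 ≈ 6800 billion.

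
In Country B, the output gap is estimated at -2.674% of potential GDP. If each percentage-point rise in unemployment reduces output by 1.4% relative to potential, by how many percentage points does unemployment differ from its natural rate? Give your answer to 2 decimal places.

Okun's law: output gap = -β × (u - u*), so u - u* = -(output gap)/β.
u - u* = -(-2.674)/1.4 = 1.91 percentage points.

1.91 percentage points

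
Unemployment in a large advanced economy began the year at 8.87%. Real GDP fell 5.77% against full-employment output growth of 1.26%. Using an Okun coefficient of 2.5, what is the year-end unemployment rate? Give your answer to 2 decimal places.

11.68%

Growth-rate Okun's law: g_Y = g_Y* - β × Δu, so Δu = (g_Y* - g_Y)/β.
Δu = (1.26 + 5.77)/2.5 = 7.03/2.5 = 2.81 percentage points.
Year-end unemployment = 8.87 + 2.81 = 11.68%.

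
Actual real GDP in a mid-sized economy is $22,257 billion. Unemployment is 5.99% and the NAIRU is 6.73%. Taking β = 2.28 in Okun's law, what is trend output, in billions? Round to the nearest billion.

$21,888 billion

Unemployment gap = 5.99 - 6.73 = -0.74 points, so output gap = -2.28 × (-0.74) = 1.6872%.
Since Y = Y* × (1 + gap/100), Y* = 22257/1.016872 ≈ 21888 billion.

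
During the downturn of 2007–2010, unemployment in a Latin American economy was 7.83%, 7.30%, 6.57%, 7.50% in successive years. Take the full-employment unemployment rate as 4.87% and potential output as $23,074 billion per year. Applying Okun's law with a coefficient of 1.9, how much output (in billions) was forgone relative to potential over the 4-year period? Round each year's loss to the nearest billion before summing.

Year 2007: gap = -1.9 × (7.83 - 4.87) = -5.624%, loss ≈ 23074 × 5.624/100 ≈ 1298.
Year 2008: gap = -1.9 × (7.3 - 4.87) = -4.617%, loss ≈ 23074 × 4.617/100 ≈ 1065.
Year 2009: gap = -1.9 × (6.57 - 4.87) = -3.23%, loss ≈ 23074 × 3.23/100 ≈ 745.
Year 2010: gap = -1.9 × (7.5 - 4.87) = -4.997%, loss ≈ 23074 × 4.997/100 ≈ 1153.
Total lost output = 1298 + 1065 + 745 + 1153 = 4261 billion.

$4,261 billion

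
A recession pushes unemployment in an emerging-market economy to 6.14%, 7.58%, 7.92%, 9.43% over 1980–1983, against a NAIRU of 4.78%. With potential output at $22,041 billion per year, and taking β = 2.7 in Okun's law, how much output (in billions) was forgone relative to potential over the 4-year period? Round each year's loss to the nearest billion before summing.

Year 1980: gap = -2.7 × (6.14 - 4.78) = -3.672%, loss ≈ 22041 × 3.672/100 ≈ 809.
Year 1981: gap = -2.7 × (7.58 - 4.78) = -7.56%, loss ≈ 22041 × 7.56/100 ≈ 1666.
Year 1982: gap = -2.7 × (7.92 - 4.78) = -8.478%, loss ≈ 22041 × 8.478/100 ≈ 1869.
Year 1983: gap = -2.7 × (9.43 - 4.78) = -12.555%, loss ≈ 22041 × 12.555/100 ≈ 2767.
Total lost output = 809 + 1666 + 1869 + 2767 = 7111 billion.

$7,111 billion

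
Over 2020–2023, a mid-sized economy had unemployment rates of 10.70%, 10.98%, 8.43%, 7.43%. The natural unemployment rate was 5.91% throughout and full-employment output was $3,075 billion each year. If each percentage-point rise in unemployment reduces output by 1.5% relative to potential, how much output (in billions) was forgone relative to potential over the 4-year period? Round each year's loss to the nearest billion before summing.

Year 2020: gap = -1.5 × (10.7 - 5.91) = -7.185%, loss ≈ 3075 × 7.185/100 ≈ 221.
Year 2021: gap = -1.5 × (10.98 - 5.91) = -7.605%, loss ≈ 3075 × 7.605/100 ≈ 234.
Year 2022: gap = -1.5 × (8.43 - 5.91) = -3.78%, loss ≈ 3075 × 3.78/100 ≈ 116.
Year 2023: gap = -1.5 × (7.43 - 5.91) = -2.28%, loss ≈ 3075 × 2.28/100 ≈ 70.
Total lost output = 221 + 234 + 116 + 70 = 641 billion.

$641 billion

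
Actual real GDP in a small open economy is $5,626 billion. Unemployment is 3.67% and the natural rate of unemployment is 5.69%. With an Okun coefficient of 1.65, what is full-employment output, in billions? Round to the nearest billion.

$5,445 billion

Unemployment gap = 3.67 - 5.69 = -2.02 points, so output gap = -1.65 × (-2.02) = 3.333%.
Since Y = Y* × (1 + gap/100), Y* = 5626/1.03333 ≈ 5445 billion.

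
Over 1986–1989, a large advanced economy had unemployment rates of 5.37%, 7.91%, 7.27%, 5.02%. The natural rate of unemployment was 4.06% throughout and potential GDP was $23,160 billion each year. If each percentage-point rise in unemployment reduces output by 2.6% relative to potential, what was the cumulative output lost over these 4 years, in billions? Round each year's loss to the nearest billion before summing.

$5,618 billion

Year 1986: gap = -2.6 × (5.37 - 4.06) = -3.406%, loss ≈ 23160 × 3.406/100 ≈ 789.
Year 1987: gap = -2.6 × (7.91 - 4.06) = -10.01%, loss ≈ 23160 × 10.01/100 ≈ 2318.
Year 1988: gap = -2.6 × (7.27 - 4.06) = -8.346%, loss ≈ 23160 × 8.346/100 ≈ 1933.
Year 1989: gap = -2.6 × (5.02 - 4.06) = -2.496%, loss ≈ 23160 × 2.496/100 ≈ 578.
Total lost output = 789 + 2318 + 1933 + 578 = 5618 billion.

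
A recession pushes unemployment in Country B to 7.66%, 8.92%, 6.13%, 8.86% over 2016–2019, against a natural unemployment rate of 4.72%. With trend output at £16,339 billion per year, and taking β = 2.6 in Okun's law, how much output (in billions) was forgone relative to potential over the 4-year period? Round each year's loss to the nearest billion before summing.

£5,391 billion

Year 2016: gap = -2.6 × (7.66 - 4.72) = -7.644%, loss ≈ 16339 × 7.644/100 ≈ 1249.
Year 2017: gap = -2.6 × (8.92 - 4.72) = -10.92%, loss ≈ 16339 × 10.92/100 ≈ 1784.
Year 2018: gap = -2.6 × (6.13 - 4.72) = -3.666%, loss ≈ 16339 × 3.666/100 ≈ 599.
Year 2019: gap = -2.6 × (8.86 - 4.72) = -10.764%, loss ≈ 16339 × 10.764/100 ≈ 1759.
Total lost output = 1249 + 1784 + 599 + 1759 = 5391 billion.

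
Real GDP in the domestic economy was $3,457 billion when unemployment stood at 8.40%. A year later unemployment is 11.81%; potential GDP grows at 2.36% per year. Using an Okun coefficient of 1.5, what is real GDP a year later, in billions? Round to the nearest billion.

$3,362 billion

Δu = 11.81 - 8.4 = 3.41 points.
Okun's law (growth form): g_Y = g_Y* - β × Δu = 2.36 - 1.5 × (3.41) = 2.36 - 5.115 = -2.755%.
Real GDP in the next year = 3457 × (1 - 2.755/100) = 3457 × 0.97245 ≈ 3362 billion.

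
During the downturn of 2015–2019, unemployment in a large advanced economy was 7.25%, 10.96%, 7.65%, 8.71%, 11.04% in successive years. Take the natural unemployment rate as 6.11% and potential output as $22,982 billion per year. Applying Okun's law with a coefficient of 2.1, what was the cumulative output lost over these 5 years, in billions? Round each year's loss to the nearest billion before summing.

$7,268 billion

Year 2015: gap = -2.1 × (7.25 - 6.11) = -2.394%, loss ≈ 22982 × 2.394/100 ≈ 550.
Year 2016: gap = -2.1 × (10.96 - 6.11) = -10.185%, loss ≈ 22982 × 10.185/100 ≈ 2341.
Year 2017: gap = -2.1 × (7.65 - 6.11) = -3.234%, loss ≈ 22982 × 3.234/100 ≈ 743.
Year 2018: gap = -2.1 × (8.71 - 6.11) = -5.46%, loss ≈ 22982 × 5.46/100 ≈ 1255.
Year 2019: gap = -2.1 × (11.04 - 6.11) = -10.353%, loss ≈ 22982 × 10.353/100 ≈ 2379.
Total lost output = 550 + 2341 + 743 + 1255 + 2379 = 7268 billion.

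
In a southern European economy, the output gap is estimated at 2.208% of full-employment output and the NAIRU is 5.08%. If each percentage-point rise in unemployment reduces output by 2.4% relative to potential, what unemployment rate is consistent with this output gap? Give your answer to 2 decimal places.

From Okun's law, u - u* = -(output gap)/β = -(2.208)/2.4 = -0.92 points.
So u = 5.08 - 0.92 = 4.16%.

4.16%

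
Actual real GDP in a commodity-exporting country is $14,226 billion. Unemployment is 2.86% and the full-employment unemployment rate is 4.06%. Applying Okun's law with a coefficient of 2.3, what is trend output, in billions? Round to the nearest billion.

Unemployment gap = 2.86 - 4.06 = -1.2 points, so output gap = -2.3 × (-1.2) = 2.76%.
Since Y = Y* × (1 + gap/100), Y* = 14226/1.0276 ≈ 13844 billion.

$13,844 billion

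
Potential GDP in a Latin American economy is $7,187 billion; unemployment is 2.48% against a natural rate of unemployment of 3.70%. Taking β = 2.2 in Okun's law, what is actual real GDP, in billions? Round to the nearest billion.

$7,380 billion

Unemployment gap = 2.48 - 3.7 = -1.22 points, so the output gap is -2.2 × (-1.22) = 2.684%.
Actual GDP = 7187 × (1 + 2.684/100) = 7187 × 1.02684 ≈ 7380 billion.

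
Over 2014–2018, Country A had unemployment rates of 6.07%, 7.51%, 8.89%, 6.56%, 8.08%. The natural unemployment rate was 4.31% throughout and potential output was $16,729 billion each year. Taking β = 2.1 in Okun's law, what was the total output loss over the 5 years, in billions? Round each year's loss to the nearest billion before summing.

$5,465 billion

Year 2014: gap = -2.1 × (6.07 - 4.31) = -3.696%, loss ≈ 16729 × 3.696/100 ≈ 618.
Year 2015: gap = -2.1 × (7.51 - 4.31) = -6.72%, loss ≈ 16729 × 6.72/100 ≈ 1124.
Year 2016: gap = -2.1 × (8.89 - 4.31) = -9.618%, loss ≈ 16729 × 9.618/100 ≈ 1609.
Year 2017: gap = -2.1 × (6.56 - 4.31) = -4.725%, loss ≈ 16729 × 4.725/100 ≈ 790.
Year 2018: gap = -2.1 × (8.08 - 4.31) = -7.917%, loss ≈ 16729 × 7.917/100 ≈ 1324.
Total lost output = 618 + 1124 + 1609 + 790 + 1324 = 5465 billion.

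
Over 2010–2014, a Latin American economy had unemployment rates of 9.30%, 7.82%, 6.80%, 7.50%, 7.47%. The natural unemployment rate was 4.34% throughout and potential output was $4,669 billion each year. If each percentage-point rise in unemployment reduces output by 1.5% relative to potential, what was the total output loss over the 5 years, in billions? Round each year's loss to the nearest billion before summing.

$1,203 billion

Year 2010: gap = -1.5 × (9.3 - 4.34) = -7.44%, loss ≈ 4669 × 7.44/100 ≈ 347.
Year 2011: gap = -1.5 × (7.82 - 4.34) = -5.22%, loss ≈ 4669 × 5.22/100 ≈ 244.
Year 2012: gap = -1.5 × (6.8 - 4.34) = -3.69%, loss ≈ 4669 × 3.69/100 ≈ 172.
Year 2013: gap = -1.5 × (7.5 - 4.34) = -4.74%, loss ≈ 4669 × 4.74/100 ≈ 221.
Year 2014: gap = -1.5 × (7.47 - 4.34) = -4.695%, loss ≈ 4669 × 4.695/100 ≈ 219.
Total lost output = 347 + 244 + 172 + 221 + 219 = 1203 billion.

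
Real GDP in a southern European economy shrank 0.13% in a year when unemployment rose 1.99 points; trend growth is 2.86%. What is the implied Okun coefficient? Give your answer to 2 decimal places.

Growth form: g_Y = g_Y* - β × Δu, so β = (g_Y* - g_Y)/Δu.
β = (2.86 + 0.13)/1.99 = 2.99/1.99 = 1.50.

β ≈ 1.50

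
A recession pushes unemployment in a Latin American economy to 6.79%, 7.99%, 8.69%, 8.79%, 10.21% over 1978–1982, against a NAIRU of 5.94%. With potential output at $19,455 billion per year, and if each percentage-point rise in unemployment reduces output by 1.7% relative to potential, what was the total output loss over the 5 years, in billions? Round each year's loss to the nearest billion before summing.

Year 1978: gap = -1.7 × (6.79 - 5.94) = -1.445%, loss ≈ 19455 × 1.445/100 ≈ 281.
Year 1979: gap = -1.7 × (7.99 - 5.94) = -3.485%, loss ≈ 19455 × 3.485/100 ≈ 678.
Year 1980: gap = -1.7 × (8.69 - 5.94) = -4.675%, loss ≈ 19455 × 4.675/100 ≈ 910.
Year 1981: gap = -1.7 × (8.79 - 5.94) = -4.845%, loss ≈ 19455 × 4.845/100 ≈ 943.
Year 1982: gap = -1.7 × (10.21 - 5.94) = -7.259%, loss ≈ 19455 × 7.259/100 ≈ 1412.
Total lost output = 281 + 678 + 910 + 943 + 1412 = 4224 billion.

$4,224 billion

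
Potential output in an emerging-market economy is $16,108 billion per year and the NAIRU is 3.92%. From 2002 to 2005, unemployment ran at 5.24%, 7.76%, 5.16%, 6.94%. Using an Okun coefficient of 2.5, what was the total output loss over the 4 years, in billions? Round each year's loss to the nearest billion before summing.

$3,793 billion

Year 2002: gap = -2.5 × (5.24 - 3.92) = -3.3%, loss ≈ 16108 × 3.3/100 ≈ 532.
Year 2003: gap = -2.5 × (7.76 - 3.92) = -9.6%, loss ≈ 16108 × 9.6/100 ≈ 1546.
Year 2004: gap = -2.5 × (5.16 - 3.92) = -3.1%, loss ≈ 16108 × 3.1/100 ≈ 499.
Year 2005: gap = -2.5 × (6.94 - 3.92) = -7.55%, loss ≈ 16108 × 7.55/100 ≈ 1216.
Total lost output = 532 + 1546 + 499 + 1216 = 3793 billion.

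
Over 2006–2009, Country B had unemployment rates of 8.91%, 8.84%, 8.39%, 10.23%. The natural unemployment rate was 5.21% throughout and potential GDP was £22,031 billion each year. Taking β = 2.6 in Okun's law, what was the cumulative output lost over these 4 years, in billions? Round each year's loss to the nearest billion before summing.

Year 2006: gap = -2.6 × (8.91 - 5.21) = -9.62%, loss ≈ 22031 × 9.62/100 ≈ 2119.
Year 2007: gap = -2.6 × (8.84 - 5.21) = -9.438%, loss ≈ 22031 × 9.438/100 ≈ 2079.
Year 2008: gap = -2.6 × (8.39 - 5.21) = -8.268%, loss ≈ 22031 × 8.268/100 ≈ 1822.
Year 2009: gap = -2.6 × (10.23 - 5.21) = -13.052%, loss ≈ 22031 × 13.052/100 ≈ 2875.
Total lost output = 2119 + 2079 + 1822 + 2875 = 8895 billion.

£8,895 billion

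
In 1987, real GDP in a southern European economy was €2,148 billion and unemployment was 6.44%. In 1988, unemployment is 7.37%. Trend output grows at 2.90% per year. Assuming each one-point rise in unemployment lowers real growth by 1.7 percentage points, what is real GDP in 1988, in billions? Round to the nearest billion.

€2,176 billion

Δu = 7.37 - 6.44 = 0.93 points.
Okun's law (growth form): g_Y = g_Y* - β × Δu = 2.90 - 1.7 × (0.93) = 2.9 - 1.581 = 1.319%.
Real GDP in the next year = 2148 × (1 + 1.319/100) = 2148 × 1.01319 ≈ 2176 billion.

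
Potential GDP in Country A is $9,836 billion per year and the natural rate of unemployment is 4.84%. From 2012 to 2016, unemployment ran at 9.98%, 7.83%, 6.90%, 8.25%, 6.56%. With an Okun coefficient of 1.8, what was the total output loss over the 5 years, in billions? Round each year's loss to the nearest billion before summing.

Year 2012: gap = -1.8 × (9.98 - 4.84) = -9.252%, loss ≈ 9836 × 9.252/100 ≈ 910.
Year 2013: gap = -1.8 × (7.83 - 4.84) = -5.382%, loss ≈ 9836 × 5.382/100 ≈ 529.
Year 2014: gap = -1.8 × (6.9 - 4.84) = -3.708%, loss ≈ 9836 × 3.708/100 ≈ 365.
Year 2015: gap = -1.8 × (8.25 - 4.84) = -6.138%, loss ≈ 9836 × 6.138/100 ≈ 604.
Year 2016: gap = -1.8 × (6.56 - 4.84) = -3.096%, loss ≈ 9836 × 3.096/100 ≈ 305.
Total lost output = 910 + 529 + 365 + 604 + 305 = 2713 billion.

$2,713 billion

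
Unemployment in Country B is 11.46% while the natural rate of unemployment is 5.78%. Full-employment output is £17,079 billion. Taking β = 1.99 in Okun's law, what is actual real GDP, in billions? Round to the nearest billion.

Unemployment gap = 11.46 - 5.78 = 5.68 points, so the output gap is -1.99 × 5.68 = -11.3032%.
Actual GDP = 17079 × (1 - 11.3032/100) = 17079 × 0.886968 ≈ 15149 billion.

£15,149 billion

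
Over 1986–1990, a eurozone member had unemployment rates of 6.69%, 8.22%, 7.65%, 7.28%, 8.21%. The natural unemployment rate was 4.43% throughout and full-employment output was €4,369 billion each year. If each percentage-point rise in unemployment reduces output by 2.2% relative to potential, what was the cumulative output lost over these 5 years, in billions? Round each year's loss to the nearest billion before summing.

Year 1986: gap = -2.2 × (6.69 - 4.43) = -4.972%, loss ≈ 4369 × 4.972/100 ≈ 217.
Year 1987: gap = -2.2 × (8.22 - 4.43) = -8.338%, loss ≈ 4369 × 8.338/100 ≈ 364.
Year 1988: gap = -2.2 × (7.65 - 4.43) = -7.084%, loss ≈ 4369 × 7.084/100 ≈ 309.
Year 1989: gap = -2.2 × (7.28 - 4.43) = -6.27%, loss ≈ 4369 × 6.27/100 ≈ 274.
Year 1990: gap = -2.2 × (8.21 - 4.43) = -8.316%, loss ≈ 4369 × 8.316/100 ≈ 363.
Total lost output = 217 + 364 + 309 + 274 + 363 = 1527 billion.

€1,527 billion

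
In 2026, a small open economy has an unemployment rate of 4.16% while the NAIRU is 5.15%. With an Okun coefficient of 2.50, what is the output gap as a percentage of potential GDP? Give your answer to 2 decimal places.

2.48%

The unemployment gap is 4.16 - 5.15 = -0.99 percentage points.
Okun's law gives an output gap of -2.5 × (-0.99) = 2.475%, i.e. 2.48% above potential.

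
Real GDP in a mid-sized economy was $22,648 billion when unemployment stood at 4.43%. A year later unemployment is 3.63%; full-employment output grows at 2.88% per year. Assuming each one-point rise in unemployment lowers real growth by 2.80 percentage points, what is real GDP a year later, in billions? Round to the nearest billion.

Δu = 3.63 - 4.43 = -0.8 points.
Okun's law (growth form): g_Y = g_Y* - β × Δu = 2.88 - 2.80 × (-0.80) = 2.88 + 2.24 = 5.12%.
Real GDP in the next year = 22648 × (1 + 5.12/100) = 22648 × 1.0512 ≈ 23808 billion.

$23,808 billion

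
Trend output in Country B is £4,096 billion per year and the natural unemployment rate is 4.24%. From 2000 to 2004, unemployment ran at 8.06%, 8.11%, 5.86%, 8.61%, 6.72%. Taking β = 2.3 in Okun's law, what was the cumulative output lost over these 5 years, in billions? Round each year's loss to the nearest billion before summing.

Year 2000: gap = -2.3 × (8.06 - 4.24) = -8.786%, loss ≈ 4096 × 8.786/100 ≈ 360.
Year 2001: gap = -2.3 × (8.11 - 4.24) = -8.901%, loss ≈ 4096 × 8.901/100 ≈ 365.
Year 2002: gap = -2.3 × (5.86 - 4.24) = -3.726%, loss ≈ 4096 × 3.726/100 ≈ 153.
Year 2003: gap = -2.3 × (8.61 - 4.24) = -10.051%, loss ≈ 4096 × 10.051/100 ≈ 412.
Year 2004: gap = -2.3 × (6.72 - 4.24) = -5.704%, loss ≈ 4096 × 5.704/100 ≈ 234.
Total lost output = 360 + 365 + 153 + 412 + 234 = 1524 billion.

£1,524 billion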